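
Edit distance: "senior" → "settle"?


Word 1: "senior" (length 6)
Word 2: "settle" (length 6)
One optimal edit sequence (insert/delete/substitute each cost 1):
  1. keep 's'
  2. keep 'e'
  3. substitute 'n' -> 't'  (+1)
  4. substitute 'i' -> 't'  (+1)
  5. substitute 'o' -> 'l'  (+1)
  6. substitute 'r' -> 'e'  (+1)
Total edit operations: 4
Edit distance = 4


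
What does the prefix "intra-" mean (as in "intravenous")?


Prefix: intra-
As in: intravenous -> intra- + venous
Meaning = within


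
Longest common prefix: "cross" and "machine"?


Word 1: "cross"
Word 2: "machine"
Comparing from start:
  Pos 0: 'c' != 'm' (stop)
LCP = "" (length 0)


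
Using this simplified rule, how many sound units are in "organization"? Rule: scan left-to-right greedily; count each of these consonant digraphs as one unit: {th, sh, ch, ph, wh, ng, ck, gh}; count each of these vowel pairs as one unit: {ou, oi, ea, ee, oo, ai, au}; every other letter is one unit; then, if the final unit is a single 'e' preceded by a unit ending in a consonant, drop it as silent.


Word: "organization" (12 letters)
Left-to-right scan:
  (1) 'o' (letter)
  (2) 'r' (letter)
  (3) 'g' (letter)
  (4) 'a' (letter)
  (5) 'n' (letter)
  (6) 'i' (letter)
  (7) 'z' (letter)
  (8) 'a' (letter)
  (9) 't' (letter)
  (10) 'i' (letter)
  (11) 'o' (letter)
  (12) 'n' (letter)
Units from scan: 12
Sound units = 12 units


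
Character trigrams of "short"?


Word: "short" (length 5)
Number of trigrams = 5 - 3 + 1 = 3
  Position 0: "sho"
  Position 1: "hor"
  Position 2: "ort"
Trigrams = "sho", "hor", "ort"


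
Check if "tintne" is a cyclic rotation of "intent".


Word: "intent", Candidate: "tintne"
Method: check if candidate is substring of word+word
"intentintent" contains "tintne"? No
Is rotation = No


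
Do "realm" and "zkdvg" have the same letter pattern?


Pattern of "realm": [0, 1, 2, 3, 4]
Pattern of "zkdvg": [0, 1, 2, 3, 4]
Patterns match
Same pattern = Yes


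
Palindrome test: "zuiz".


Word: "zuiz"
Reversed: "ziuz"
Forward == Backward? zuiz != ziuz
Palindrome = No


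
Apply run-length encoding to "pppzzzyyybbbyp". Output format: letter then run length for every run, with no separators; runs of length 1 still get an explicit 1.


String: "pppzzzyyybbbyp"
Scanning for consecutive runs:
  'p' x 3
  'z' x 3
  'y' x 3
  'b' x 3
  'y' x 1
  'p' x 1
RLE = "p3z3y3b3y1p1"


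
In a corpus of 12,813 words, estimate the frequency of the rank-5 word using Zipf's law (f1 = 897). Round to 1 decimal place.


Zipf's law: f(r) = f(1) / r
f(1) = 897
f(5) = 897 / 5
= 179.4 occurrences


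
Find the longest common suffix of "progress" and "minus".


Word 1: "progress"
Word 2: "minus"
Comparing from end:
  Pos -1: 's' == 's'
  Pos -2: 's' != 'u' (stop)
LCS = "s" (length 1)


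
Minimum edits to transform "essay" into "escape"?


Word 1: "essay" (length 5)
Word 2: "escape" (length 6)
One optimal edit sequence (insert/delete/substitute each cost 1):
  1. keep 'e'
  2. keep 's'
  3. substitute 's' -> 'c'  (+1)
  4. keep 'a'
  5. insert 'p'  (+1)
  6. substitute 'y' -> 'e'  (+1)
Total edit operations: 3
Edit distance = 3


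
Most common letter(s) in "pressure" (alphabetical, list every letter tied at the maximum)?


Word: "pressure"
Letter counts:
  'e': 2
  'p': 1
  'r': 2
  's': 2
  'u': 1
Maximum count = 2
Most frequent = 'e', 'r', 's' (2 times each)


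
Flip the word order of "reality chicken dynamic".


Original: "reality chicken dynamic"
Words (1..n): reality | chicken | dynamic
Reversed (n..1): dynamic | chicken | reality
Result = "dynamic chicken reality"


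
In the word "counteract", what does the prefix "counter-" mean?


Prefix: counter-
As in: counteract -> counter- + act
Meaning = against / opposite


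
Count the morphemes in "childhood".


Word: "childhood"
Morphemes: child + -hood
Each morpheme carries meaning
= 2 morphemes


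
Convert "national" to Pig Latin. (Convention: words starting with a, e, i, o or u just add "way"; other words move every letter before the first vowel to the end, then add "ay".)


Word: "national"
Starts with consonant(s) → move to end, add 'ay'
Consonant cluster: "n"
Pig Latin = "ationalnay"


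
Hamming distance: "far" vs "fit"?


Comparing character by character (same length = 3):
  Pos 0: 'f' vs 'f' =
  Pos 1: 'a' vs 'i' !=
  Pos 2: 'r' vs 't' !=
Hamming distance = 2


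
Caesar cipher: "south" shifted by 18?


Word: "south"
Shift: 18
Each letter → (letter + shift) mod 26:
  's' (18) + 18 = 10 → 'k'
  'o' (14) + 18 = 6 → 'g'
  'u' (20) + 18 = 12 → 'm'
  't' (19) + 18 = 11 → 'l'
  'h' (7) + 18 = 25 → 'z'
Result = "kgmlz"


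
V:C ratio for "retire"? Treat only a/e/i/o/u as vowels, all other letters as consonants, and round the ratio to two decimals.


Word: "retire"
Vowels (a,e,i,o,u): 3
Consonants: 3
Ratio = 3/3
= 1.00


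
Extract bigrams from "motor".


Word: "motor" (length 5)
Number of bigrams = 5 - 2 + 1 = 4
  Position 0: "mo"
  Position 1: "ot"
  Position 2: "to"
  Position 3: "or"
Bigrams = "mo", "ot", "to", "or"


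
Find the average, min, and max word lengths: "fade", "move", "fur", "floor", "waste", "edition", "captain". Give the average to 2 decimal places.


Lengths: "fade"=4, "move"=4, "fur"=3, "floor"=5, "waste"=5, "edition"=7, "captain"=7
Sum = 35, Count = 7
Average = 35/7 = 5.00
= avg=5.00, min=3, max=7


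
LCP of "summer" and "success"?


Word 1: "summer"
Word 2: "success"
Comparing from start:
  Pos 0: 's' == 's'
  Pos 1: 'u' == 'u'
  Pos 2: 'm' != 'c' (stop)
LCP = "su" (length 2)


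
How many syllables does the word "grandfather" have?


Word: "grandfather"
Syllable breakdown: grand · fa · ther
Counting: 3 parts
= 3 syllables


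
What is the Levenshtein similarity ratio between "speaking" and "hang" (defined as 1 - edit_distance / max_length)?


Word 1: "speaking" (length 8)
Word 2: "hang" (length 4)
One optimal edit sequence:
  1. delete 's'  (+1)
  2. delete 'p'  (+1)
  3. substitute 'e' -> 'h'  (+1)
  4. keep 'a'
  5. delete 'k'  (+1)
  6. delete 'i'  (+1)
  7. keep 'n'
  8. keep 'g'
Edit distance = 5
Max length = max(8, 4) = 8
Similarity = 1 - 5/8
= 0.3750


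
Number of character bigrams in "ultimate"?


Word: "ultimate" (length 8)
Number of 2-grams = length - 2 + 1 = 8 - 2 + 1
= 7


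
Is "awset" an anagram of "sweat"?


Word 1: "sweat" → sorted: aestw
Word 2: "awset" → sorted: aestw
Same letters? aestw == aestw
Anagram = Yes


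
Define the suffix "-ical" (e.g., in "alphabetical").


Suffix: -ical
Example: alphabetical = alphabet + -ical
Meaning = relating to


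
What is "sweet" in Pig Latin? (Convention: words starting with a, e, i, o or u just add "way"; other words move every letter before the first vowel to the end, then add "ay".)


Word: "sweet"
Starts with consonant(s) → move to end, add 'ay'
Consonant cluster: "sw"
Pig Latin = "eetsway"


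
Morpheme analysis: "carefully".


Word: "carefully"
Morphemes: care / -ful / -ly
Each morpheme carries meaning
= 3 morphemes


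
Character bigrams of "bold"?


Word: "bold" (length 4)
Number of bigrams = 4 - 2 + 1 = 3
  Position 0: "bo"
  Position 1: "ol"
  Position 2: "ld"
Bigrams = "bo", "ol", "ld"


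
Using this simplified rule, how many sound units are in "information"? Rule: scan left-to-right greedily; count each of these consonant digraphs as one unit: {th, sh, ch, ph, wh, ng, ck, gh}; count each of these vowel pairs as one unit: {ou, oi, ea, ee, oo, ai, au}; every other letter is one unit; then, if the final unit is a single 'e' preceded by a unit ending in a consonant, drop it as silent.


Word: "information" (11 letters)
Left-to-right scan:
  (1) 'i' (letter)
  (2) 'n' (letter)
  (3) 'f' (letter)
  (4) 'o' (letter)
  (5) 'r' (letter)
  (6) 'm' (letter)
  (7) 'a' (letter)
  (8) 't' (letter)
  (9) 'i' (letter)
  (10) 'o' (letter)
  (11) 'n' (letter)
Units from scan: 11
Sound units = 11 units


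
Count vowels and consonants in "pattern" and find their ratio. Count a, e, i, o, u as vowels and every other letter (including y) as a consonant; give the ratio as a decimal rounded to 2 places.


Word: "pattern"
Vowels (a,e,i,o,u): 2
Consonants: 5
Ratio = 2/5
= 0.40


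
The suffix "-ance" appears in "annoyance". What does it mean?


Suffix: -ance
As in: annoyance -> annoy + -ance
Meaning = state of


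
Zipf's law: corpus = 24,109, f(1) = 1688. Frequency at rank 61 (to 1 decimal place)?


Zipf's law: f(r) = f(1) / r
f(1) = 1688
f(61) = 1688 / 61
= 27.7 occurrences


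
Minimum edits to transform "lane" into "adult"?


Word 1: "lane" (length 4)
Word 2: "adult" (length 5)
One optimal edit sequence (insert/delete/substitute each cost 1):
  1. insert 'a'  (+1)
  2. substitute 'l' -> 'd'  (+1)
  3. substitute 'a' -> 'u'  (+1)
  4. substitute 'n' -> 'l'  (+1)
  5. substitute 'e' -> 't'  (+1)
Total edit operations: 5
Edit distance = 5


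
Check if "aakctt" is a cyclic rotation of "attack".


Word: "attack", Candidate: "aakctt"
Method: check if candidate is substring of word+word
"attackattack" contains "aakctt"? No
Is rotation = No


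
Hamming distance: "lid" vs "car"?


Comparing character by character (same length = 3):
  Pos 0: 'l' vs 'c' !=
  Pos 1: 'i' vs 'a' !=
  Pos 2: 'd' vs 'r' !=
Hamming distance = 3


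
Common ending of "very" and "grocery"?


Word 1: "very"
Word 2: "grocery"
Comparing from end:
  Pos -1: 'y' == 'y'
  Pos -2: 'r' == 'r'
  Pos -3: 'e' == 'e'
  Pos -4: 'v' != 'c' (stop)
LCS = "ery" (length 3)


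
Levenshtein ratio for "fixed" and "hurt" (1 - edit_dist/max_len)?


Word 1: "fixed" (length 5)
Word 2: "hurt" (length 4)
One optimal edit sequence:
  1. delete 'f'  (+1)
  2. substitute 'i' -> 'h'  (+1)
  3. substitute 'x' -> 'u'  (+1)
  4. substitute 'e' -> 'r'  (+1)
  5. substitute 'd' -> 't'  (+1)
Edit distance = 5
Max length = max(5, 4) = 5
Similarity = 1 - 5/5
= 0.0000


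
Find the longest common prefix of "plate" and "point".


Word 1: "plate"
Word 2: "point"
Comparing from start:
  Pos 0: 'p' == 'p'
  Pos 1: 'l' != 'o' (stop)
LCP = "p" (length 1)


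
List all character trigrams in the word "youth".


Word: "youth" (length 5)
Number of trigrams = 5 - 3 + 1 = 3
  Position 0: "you"
  Position 1: "out"
  Position 2: "uth"
Trigrams = "you", "out", "uth"


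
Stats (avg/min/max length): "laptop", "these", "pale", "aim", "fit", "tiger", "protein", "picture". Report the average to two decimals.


Lengths: "laptop"=6, "these"=5, "pale"=4, "aim"=3, "fit"=3, "tiger"=5, "protein"=7, "picture"=7
Sum = 40, Count = 8
Average = 40/8 = 5.00
= avg=5.00, min=3, max=7


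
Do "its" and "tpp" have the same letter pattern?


Pattern of "its": [0, 1, 2]
Pattern of "tpp": [0, 1, 1]
Patterns do not match
Same pattern = No


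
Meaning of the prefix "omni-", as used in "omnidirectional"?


Prefix: omni-
Example: omnidirectional (omni- + directional)
Meaning = all


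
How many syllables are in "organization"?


Word: "organization"
Syllable breakdown: or / gan / i / za / tion
Counting: 5 parts
= 5 syllables


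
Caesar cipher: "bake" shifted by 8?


Word: "bake"
Shift: 8
Each letter → (letter + shift) mod 26:
  'b' (1) + 8 = 9 → 'j'
  'a' (0) + 8 = 8 → 'i'
  'k' (10) + 8 = 18 → 's'
  'e' (4) + 8 = 12 → 'm'
Result = "jism"


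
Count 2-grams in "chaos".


Word: "chaos" (length 5)
Number of 2-grams = length - 2 + 1 = 5 - 2 + 1
= 4


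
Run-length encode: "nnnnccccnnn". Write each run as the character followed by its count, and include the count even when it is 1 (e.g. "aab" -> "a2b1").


String: "nnnnccccnnn"
Scanning for consecutive runs:
  'n' x 4
  'c' x 4
  'n' x 3
RLE = "n4c4n3"


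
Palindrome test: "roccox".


Word: "roccox"
Reversed: "xoccor"
Forward == Backward? roccox != xoccor
Palindrome = No


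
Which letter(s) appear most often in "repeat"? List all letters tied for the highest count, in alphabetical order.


Word: "repeat"
Letter counts:
  'a': 1
  'e': 2
  'p': 1
  'r': 1
  't': 1
Maximum count = 2
Most frequent = 'e' (2 times each)


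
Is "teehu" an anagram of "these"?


Word 1: "these" → sorted: eehst
Word 2: "teehu" → sorted: eehtu
Same letters? eehst != eehtu
Anagram = No


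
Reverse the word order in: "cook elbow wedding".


Original: "cook elbow wedding"
Words (1..n): cook | elbow | wedding
Reversed (n..1): wedding | elbow | cook
Result = "wedding elbow cook"


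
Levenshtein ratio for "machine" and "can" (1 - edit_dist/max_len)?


Word 1: "machine" (length 7)
Word 2: "can" (length 3)
One optimal edit sequence:
  1. delete 'm'  (+1)
  2. delete 'a'  (+1)
  3. keep 'c'
  4. delete 'h'  (+1)
  5. substitute 'i' -> 'a'  (+1)
  6. keep 'n'
  7. delete 'e'  (+1)
Edit distance = 5
Max length = max(7, 3) = 7
Similarity = 1 - 5/7
= 0.2857


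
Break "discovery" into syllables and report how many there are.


Word: "discovery"
Syllable breakdown: dis · cov · er · y
Counting: 4 parts
= 4 syllables


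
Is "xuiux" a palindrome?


Word: "xuiux"
Reversed: "xuiux"
Forward == Backward? xuiux == xuiux
Palindrome = Yes


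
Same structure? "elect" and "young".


Pattern of "elect": [0, 1, 0, 2, 3]
Pattern of "young": [0, 1, 2, 3, 4]
Patterns do not match
Same pattern = No


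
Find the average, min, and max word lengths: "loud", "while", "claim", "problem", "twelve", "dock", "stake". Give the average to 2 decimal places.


Lengths: "loud"=4, "while"=5, "claim"=5, "problem"=7, "twelve"=6, "dock"=4, "stake"=5
Sum = 36, Count = 7
Average = 36/7 = 5.14
= avg=5.14, min=4, max=7


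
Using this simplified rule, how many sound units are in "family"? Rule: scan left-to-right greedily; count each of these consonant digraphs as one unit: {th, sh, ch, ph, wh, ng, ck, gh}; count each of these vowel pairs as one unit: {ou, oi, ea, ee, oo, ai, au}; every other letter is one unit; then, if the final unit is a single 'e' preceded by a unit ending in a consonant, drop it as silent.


Word: "family" (6 letters)
Left-to-right scan:
  (1) 'f' (letter)
  (2) 'a' (letter)
  (3) 'm' (letter)
  (4) 'i' (letter)
  (5) 'l' (letter)
  (6) 'y' (letter)
Units from scan: 6
Sound units = 6 units


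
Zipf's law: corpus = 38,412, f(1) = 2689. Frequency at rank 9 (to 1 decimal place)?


Zipf's law: f(r) = f(1) / r
f(1) = 2689
f(9) = 2689 / 9
= 298.8 occurrences


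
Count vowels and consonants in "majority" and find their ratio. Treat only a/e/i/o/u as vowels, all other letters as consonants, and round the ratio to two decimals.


Word: "majority"
Vowels (a,e,i,o,u): 3
Consonants: 5
Ratio = 3/5
= 0.60


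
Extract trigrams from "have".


Word: "have" (length 4)
Number of trigrams = 4 - 3 + 1 = 2
  Position 0: "hav"
  Position 1: "ave"
Trigrams = "hav", "ave"


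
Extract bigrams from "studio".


Word: "studio" (length 6)
Number of bigrams = 6 - 2 + 1 = 5
  Position 0: "st"
  Position 1: "tu"
  Position 2: "ud"
  Position 3: "di"
  Position 4: "io"
Bigrams = "st", "tu", "ud", "di", "io"


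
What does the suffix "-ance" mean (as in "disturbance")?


Suffix: -ance
As in: disturbance -> disturb + -ance
Meaning = state of


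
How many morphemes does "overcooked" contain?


Word: "overcooked"
Morphemes: over- | cook | -ed
Each morpheme carries meaning
= 3 morphemes


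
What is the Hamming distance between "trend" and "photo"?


Comparing character by character (same length = 5):
  Pos 0: 't' vs 'p' !=
  Pos 1: 'r' vs 'h' !=
  Pos 2: 'e' vs 'o' !=
  Pos 3: 'n' vs 't' !=
  Pos 4: 'd' vs 'o' !=
Hamming distance = 5


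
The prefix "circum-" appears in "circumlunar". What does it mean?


Prefix: circum-
Example: circumlunar = circum- + lunar
Meaning = around


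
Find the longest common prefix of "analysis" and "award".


Word 1: "analysis"
Word 2: "award"
Comparing from start:
  Pos 0: 'a' == 'a'
  Pos 1: 'n' != 'w' (stop)
LCP = "a" (length 1)


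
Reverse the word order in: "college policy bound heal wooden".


Original: "college policy bound heal wooden"
Words (1..n): college | policy | bound | heal | wooden
Reversed (n..1): wooden | heal | bound | policy | college
Result = "wooden heal bound policy college"


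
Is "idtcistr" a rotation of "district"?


Word: "district", Candidate: "idtcistr"
Method: check if candidate is substring of word+word
"districtdistrict" contains "idtcistr"? No
Is rotation = No


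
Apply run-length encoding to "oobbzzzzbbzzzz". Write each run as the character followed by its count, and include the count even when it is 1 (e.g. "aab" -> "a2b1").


String: "oobbzzzzbbzzzz"
Scanning for consecutive runs:
  'o' x 2
  'b' x 2
  'z' x 4
  'b' x 2
  'z' x 4
RLE = "o2b2z4b2z4"


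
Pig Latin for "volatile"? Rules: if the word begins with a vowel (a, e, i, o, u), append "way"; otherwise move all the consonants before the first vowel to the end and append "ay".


Word: "volatile"
Starts with consonant(s) → move to end, add 'ay'
Consonant cluster: "v"
Pig Latin = "olatilevay"


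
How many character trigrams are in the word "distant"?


Word: "distant" (length 7)
Number of 3-grams = length - 3 + 1 = 7 - 3 + 1
= 5


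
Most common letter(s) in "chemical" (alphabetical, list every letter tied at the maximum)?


Word: "chemical"
Letter counts:
  'a': 1
  'c': 2
  'e': 1
  'h': 1
  'i': 1
  'l': 1
  'm': 1
Maximum count = 2
Most frequent = 'c' (2 times each)


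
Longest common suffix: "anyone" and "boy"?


Word 1: "anyone"
Word 2: "boy"
Comparing from end:
  Pos -1: 'e' != 'y' (stop)
LCS = "" (length 0)


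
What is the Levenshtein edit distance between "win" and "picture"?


Word 1: "win" (length 3)
Word 2: "picture" (length 7)
One optimal edit sequence (insert/delete/substitute each cost 1):
  1. substitute 'w' -> 'p'  (+1)
  2. keep 'i'
  3. insert 'c'  (+1)
  4. insert 't'  (+1)
  5. insert 'u'  (+1)
  6. insert 'r'  (+1)
  7. substitute 'n' -> 'e'  (+1)
Total edit operations: 6
Edit distance = 6


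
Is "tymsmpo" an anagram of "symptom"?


Word 1: "symptom" → sorted: mmopsty
Word 2: "tymsmpo" → sorted: mmopsty
Same letters? mmopsty == mmopsty
Anagram = Yes


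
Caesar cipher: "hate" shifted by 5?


Word: "hate"
Shift: 5
Each letter → (letter + shift) mod 26:
  'h' (7) + 5 = 12 → 'm'
  'a' (0) + 5 = 5 → 'f'
  't' (19) + 5 = 24 → 'y'
  'e' (4) + 5 = 9 → 'j'
Result = "mfyj"


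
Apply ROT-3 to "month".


Word: "month"
Shift: 3
Each letter → (letter + shift) mod 26:
  'm' (12) + 3 = 15 → 'p'
  'o' (14) + 3 = 17 → 'r'
  'n' (13) + 3 = 16 → 'q'
  't' (19) + 3 = 22 → 'w'
  'h' (7) + 3 = 10 → 'k'
Result = "prqwk"


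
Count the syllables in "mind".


Word: "mind"
Syllable breakdown: mind
Counting: 1 part
= 1 syllable


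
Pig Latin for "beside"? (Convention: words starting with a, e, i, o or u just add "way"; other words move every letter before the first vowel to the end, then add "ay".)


Word: "beside"
Starts with consonant(s) → move to end, add 'ay'
Consonant cluster: "b"
Pig Latin = "esidebay"


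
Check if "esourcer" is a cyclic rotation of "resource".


Word: "resource", Candidate: "esourcer"
Method: check if candidate is substring of word+word
"resourceresource" contains "esourcer"? Yes
Is rotation = Yes


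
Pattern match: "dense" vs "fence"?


Pattern of "dense": [0, 1, 2, 3, 1]
Pattern of "fence": [0, 1, 2, 3, 1]
Patterns match
Same pattern = Yes


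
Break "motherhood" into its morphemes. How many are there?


Word: "motherhood"
Morphemes: mother + -hood
Each morpheme carries meaning
= 2 morphemes


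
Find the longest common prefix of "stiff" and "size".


Word 1: "stiff"
Word 2: "size"
Comparing from start:
  Pos 0: 's' == 's'
  Pos 1: 't' != 'i' (stop)
LCP = "s" (length 1)


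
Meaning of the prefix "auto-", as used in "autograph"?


Prefix: auto-
Example: autograph = auto- + graph
Meaning = self


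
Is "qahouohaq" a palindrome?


Word: "qahouohaq"
Reversed: "qahouohaq"
Forward == Backward? qahouohaq == qahouohaq
Palindrome = Yes


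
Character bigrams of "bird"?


Word: "bird" (length 4)
Number of bigrams = 4 - 2 + 1 = 3
  Position 0: "bi"
  Position 1: "ir"
  Position 2: "rd"
Bigrams = "bi", "ir", "rd"


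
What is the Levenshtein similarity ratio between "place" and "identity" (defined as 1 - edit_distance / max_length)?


Word 1: "place" (length 5)
Word 2: "identity" (length 8)
One optimal edit sequence:
  1. insert 'i'  (+1)
  2. insert 'd'  (+1)
  3. insert 'e'  (+1)
  4. substitute 'p' -> 'n'  (+1)
  5. substitute 'l' -> 't'  (+1)
  6. substitute 'a' -> 'i'  (+1)
  7. substitute 'c' -> 't'  (+1)
  8. substitute 'e' -> 'y'  (+1)
Edit distance = 8
Max length = max(5, 8) = 8
Similarity = 1 - 8/8
= 0.0000


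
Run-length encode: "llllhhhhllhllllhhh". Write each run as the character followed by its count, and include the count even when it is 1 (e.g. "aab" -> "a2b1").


String: "llllhhhhllhllllhhh"
Scanning for consecutive runs:
  'l' x 4
  'h' x 4
  'l' x 2
  'h' x 1
  'l' x 4
  'h' x 3
RLE = "l4h4l2h1l4h3"


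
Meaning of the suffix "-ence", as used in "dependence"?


Suffix: -ence
Example: dependence = depend + -ence
Meaning = state of


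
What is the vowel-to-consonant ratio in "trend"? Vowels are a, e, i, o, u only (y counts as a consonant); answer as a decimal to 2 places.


Word: "trend"
Vowels (a,e,i,o,u): 1
Consonants: 4
Ratio = 1/4
= 0.25


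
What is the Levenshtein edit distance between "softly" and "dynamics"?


Word 1: "softly" (length 6)
Word 2: "dynamics" (length 8)
One optimal edit sequence (insert/delete/substitute each cost 1):
  1. insert 'd'  (+1)
  2. insert 'y'  (+1)
  3. substitute 's' -> 'n'  (+1)
  4. substitute 'o' -> 'a'  (+1)
  5. substitute 'f' -> 'm'  (+1)
  6. substitute 't' -> 'i'  (+1)
  7. substitute 'l' -> 'c'  (+1)
  8. substitute 'y' -> 's'  (+1)
Total edit operations: 8
Edit distance = 8


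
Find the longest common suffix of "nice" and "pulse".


Word 1: "nice"
Word 2: "pulse"
Comparing from end:
  Pos -1: 'e' == 'e'
  Pos -2: 'c' != 's' (stop)
LCS = "e" (length 1)


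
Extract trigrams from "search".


Word: "search" (length 6)
Number of trigrams = 6 - 3 + 1 = 4
  Position 0: "sea"
  Position 1: "ear"
  Position 2: "arc"
  Position 3: "rch"
Trigrams = "sea", "ear", "arc", "rch"


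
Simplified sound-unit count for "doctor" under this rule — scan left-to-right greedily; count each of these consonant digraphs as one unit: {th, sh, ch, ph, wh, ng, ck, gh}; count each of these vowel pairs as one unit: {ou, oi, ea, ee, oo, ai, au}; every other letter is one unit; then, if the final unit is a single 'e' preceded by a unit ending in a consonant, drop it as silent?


Word: "doctor" (6 letters)
Left-to-right scan:
  1. 'd' (letter)
  2. 'o' (letter)
  3. 'c' (letter)
  4. 't' (letter)
  5. 'o' (letter)
  6. 'r' (letter)
Units from scan: 6
Sound units = 6 units


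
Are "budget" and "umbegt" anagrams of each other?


Word 1: "budget" → sorted: bdegtu
Word 2: "umbegt" → sorted: begmtu
Same letters? bdegtu != begmtu
Anagram = No


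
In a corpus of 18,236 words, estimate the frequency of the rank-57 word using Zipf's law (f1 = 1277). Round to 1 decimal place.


Zipf's law: f(r) = f(1) / r
f(1) = 1277
f(57) = 1277 / 57
= 22.4 occurrences


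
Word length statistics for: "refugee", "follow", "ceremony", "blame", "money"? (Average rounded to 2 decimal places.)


Lengths: "refugee"=7, "follow"=6, "ceremony"=8, "blame"=5, "money"=5
Sum = 31, Count = 5
Average = 31/5 = 6.20
= avg=6.20, min=5, max=8


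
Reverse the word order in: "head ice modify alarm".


Original: "head ice modify alarm"
Words (1..n): head | ice | modify | alarm
Reversed (n..1): alarm | modify | ice | head
Result = "alarm modify ice head"


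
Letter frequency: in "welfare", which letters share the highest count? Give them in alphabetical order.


Word: "welfare"
Letter counts:
  'a': 1
  'e': 2
  'f': 1
  'l': 1
  'r': 1
  'w': 1
Maximum count = 2
Most frequent = 'e' (2 times each)


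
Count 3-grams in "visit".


Word: "visit" (length 5)
Number of 3-grams = length - 3 + 1 = 5 - 3 + 1
= 3


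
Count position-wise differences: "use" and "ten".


Comparing character by character (same length = 3):
  Pos 0: 'u' vs 't' !=
  Pos 1: 's' vs 'e' !=
  Pos 2: 'e' vs 'n' !=
Hamming distance = 3


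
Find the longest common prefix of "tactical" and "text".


Word 1: "tactical"
Word 2: "text"
Comparing from start:
  Pos 0: 't' == 't'
  Pos 1: 'a' != 'e' (stop)
LCP = "t" (length 1)


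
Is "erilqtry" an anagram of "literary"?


Word 1: "literary" → sorted: aeilrrty
Word 2: "erilqtry" → sorted: eilqrrty
Same letters? aeilrrty != eilqrrty
Anagram = No


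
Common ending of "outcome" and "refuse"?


Word 1: "outcome"
Word 2: "refuse"
Comparing from end:
  Pos -1: 'e' == 'e'
  Pos -2: 'm' != 's' (stop)
LCS = "e" (length 1)


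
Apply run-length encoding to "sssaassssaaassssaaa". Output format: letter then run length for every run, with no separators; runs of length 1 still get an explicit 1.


String: "sssaassssaaassssaaa"
Scanning for consecutive runs:
  's' x 3
  'a' x 2
  's' x 4
  'a' x 3
  's' x 4
  'a' x 3
RLE = "s3a2s4a3s4a3"


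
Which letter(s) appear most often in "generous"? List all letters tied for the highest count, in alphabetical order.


Word: "generous"
Letter counts:
  'e': 2
  'g': 1
  'n': 1
  'o': 1
  'r': 1
  's': 1
  'u': 1
Maximum count = 2
Most frequent = 'e' (2 times each)


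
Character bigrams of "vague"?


Word: "vague" (length 5)
Number of bigrams = 5 - 2 + 1 = 4
  Position 0: "va"
  Position 1: "ag"
  Position 2: "gu"
  Position 3: "ue"
Bigrams = "va", "ag", "gu", "ue"


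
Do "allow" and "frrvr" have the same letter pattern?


Pattern of "allow": [0, 1, 1, 2, 3]
Pattern of "frrvr": [0, 1, 1, 2, 1]
Patterns do not match
Same pattern = No


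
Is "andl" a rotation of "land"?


Word: "land", Candidate: "andl"
Method: check if candidate is substring of word+word
"landland" contains "andl"? Yes
Is rotation = Yes


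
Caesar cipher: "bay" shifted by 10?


Word: "bay"
Shift: 10
Each letter → (letter + shift) mod 26:
  'b' (1) + 10 = 11 → 'l'
  'a' (0) + 10 = 10 → 'k'
  'y' (24) + 10 = 8 → 'i'
Result = "lki"


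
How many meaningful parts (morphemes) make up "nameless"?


Word: "nameless"
Morphemes: name + -less
Each morpheme carries meaning
= 2 morphemes


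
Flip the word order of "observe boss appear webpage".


Original: "observe boss appear webpage"
Words (1..n): observe | boss | appear | webpage
Reversed (n..1): webpage | appear | boss | observe
Result = "webpage appear boss observe"


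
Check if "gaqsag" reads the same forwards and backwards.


Word: "gaqsag"
Reversed: "gasqag"
Forward == Backward? gaqsag != gasqag
Palindrome = No


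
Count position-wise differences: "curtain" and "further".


Comparing character by character (same length = 7):
  Pos 0: 'c' vs 'f' !=
  Pos 1: 'u' vs 'u' =
  Pos 2: 'r' vs 'r' =
  Pos 3: 't' vs 't' =
  Pos 4: 'a' vs 'h' !=
  Pos 5: 'i' vs 'e' !=
  Pos 6: 'n' vs 'r' !=
Hamming distance = 4


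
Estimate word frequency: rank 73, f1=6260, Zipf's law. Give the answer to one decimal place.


Zipf's law: f(r) = f(1) / r
f(1) = 6260
f(73) = 6260 / 73
= 85.8 occurrences


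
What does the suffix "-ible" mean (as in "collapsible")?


Suffix: -ible
Example: collapsible (collapse + -ible, with a spelling change)
Meaning = capable of


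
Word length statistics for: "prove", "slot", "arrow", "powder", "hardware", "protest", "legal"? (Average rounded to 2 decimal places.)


Lengths: "prove"=5, "slot"=4, "arrow"=5, "powder"=6, "hardware"=8, "protest"=7, "legal"=5
Sum = 40, Count = 7
Average = 40/7 = 5.71
= avg=5.71, min=4, max=8


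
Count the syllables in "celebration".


Word: "celebration"
Syllable breakdown: cel | e | bra | tion
Counting: 4 parts
= 4 syllables


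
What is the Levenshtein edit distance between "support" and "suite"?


Word 1: "support" (length 7)
Word 2: "suite" (length 5)
One optimal edit sequence (insert/delete/substitute each cost 1):
  1. keep 's'
  2. keep 'u'
  3. delete 'p'  (+1)
  4. delete 'p'  (+1)
  5. substitute 'o' -> 'i'  (+1)
  6. substitute 'r' -> 't'  (+1)
  7. substitute 't' -> 'e'  (+1)
Total edit operations: 5
Edit distance = 5


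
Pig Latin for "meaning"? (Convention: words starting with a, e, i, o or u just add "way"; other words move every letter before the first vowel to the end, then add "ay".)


Word: "meaning"
Starts with consonant(s) → move to end, add 'ay'
Consonant cluster: "m"
Pig Latin = "eaningmay"


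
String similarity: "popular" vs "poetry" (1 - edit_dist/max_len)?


Word 1: "popular" (length 7)
Word 2: "poetry" (length 6)
One optimal edit sequence:
  1. keep 'p'
  2. keep 'o'
  3. delete 'p'  (+1)
  4. substitute 'u' -> 'e'  (+1)
  5. substitute 'l' -> 't'  (+1)
  6. substitute 'a' -> 'r'  (+1)
  7. substitute 'r' -> 'y'  (+1)
Edit distance = 5
Max length = max(7, 6) = 7
Similarity = 1 - 5/7
= 0.2857


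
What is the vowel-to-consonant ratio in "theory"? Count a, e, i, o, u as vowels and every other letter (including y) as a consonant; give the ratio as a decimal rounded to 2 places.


Word: "theory"
Vowels (a,e,i,o,u): 2
Consonants: 4
Ratio = 2/4
= 0.50


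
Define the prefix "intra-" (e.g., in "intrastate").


Prefix: intra-
As in: intrastate -> intra- + state
Meaning = within


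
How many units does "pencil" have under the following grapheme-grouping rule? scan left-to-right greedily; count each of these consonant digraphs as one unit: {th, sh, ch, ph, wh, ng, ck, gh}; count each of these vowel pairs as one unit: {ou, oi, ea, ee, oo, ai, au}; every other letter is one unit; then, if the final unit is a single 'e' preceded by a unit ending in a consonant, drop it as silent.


Word: "pencil" (6 letters)
Left-to-right scan:
  1. 'p' (letter)
  2. 'e' (letter)
  3. 'n' (letter)
  4. 'c' (letter)
  5. 'i' (letter)
  6. 'l' (letter)
Units from scan: 6
Sound units = 6 units


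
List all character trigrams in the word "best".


Word: "best" (length 4)
Number of trigrams = 4 - 3 + 1 = 2
  Position 0: "bes"
  Position 1: "est"
Trigrams = "bes", "est"


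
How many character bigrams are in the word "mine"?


Word: "mine" (length 4)
Number of 2-grams = length - 2 + 1 = 4 - 2 + 1
= 3


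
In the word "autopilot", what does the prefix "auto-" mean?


Prefix: auto-
Example: autopilot (auto- + pilot)
Meaning = self


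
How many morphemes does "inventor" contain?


Word: "inventor"
Morphemes: invent | -or
Each morpheme carries meaning
= 2 morphemes


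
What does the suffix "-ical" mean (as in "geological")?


Suffix: -ical
Example: geological = geology + -ical, with a spelling change
Meaning = relating to


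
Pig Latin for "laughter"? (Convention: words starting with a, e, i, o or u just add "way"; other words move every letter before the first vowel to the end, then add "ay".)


Word: "laughter"
Starts with consonant(s) → move to end, add 'ay'
Consonant cluster: "l"
Pig Latin = "aughterlay"


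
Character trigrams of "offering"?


Word: "offering" (length 8)
Number of trigrams = 8 - 3 + 1 = 6
  Position 0: "off"
  Position 1: "ffe"
  Position 2: "fer"
  Position 3: "eri"
  Position 4: "rin"
  Position 5: "ing"
Trigrams = "off", "ffe", "fer", "eri", "rin", "ing"


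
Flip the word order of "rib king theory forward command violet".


Original: "rib king theory forward command violet"
Words (1..n): rib | king | theory | forward | command | violet
Reversed (n..1): violet | command | forward | theory | king | rib
Result = "violet command forward theory king rib"


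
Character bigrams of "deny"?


Word: "deny" (length 4)
Number of bigrams = 4 - 2 + 1 = 3
  Position 0: "de"
  Position 1: "en"
  Position 2: "ny"
Bigrams = "de", "en", "ny"


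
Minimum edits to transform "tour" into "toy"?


Word 1: "tour" (length 4)
Word 2: "toy" (length 3)
One optimal edit sequence (insert/delete/substitute each cost 1):
  1. keep 't'
  2. keep 'o'
  3. delete 'u'  (+1)
  4. substitute 'r' -> 'y'  (+1)
Total edit operations: 2
Edit distance = 2


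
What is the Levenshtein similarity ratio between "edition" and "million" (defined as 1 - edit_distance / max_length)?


Word 1: "edition" (length 7)
Word 2: "million" (length 7)
One optimal edit sequence:
  1. substitute 'e' -> 'm'  (+1)
  2. substitute 'd' -> 'i'  (+1)
  3. substitute 'i' -> 'l'  (+1)
  4. substitute 't' -> 'l'  (+1)
  5. keep 'i'
  6. keep 'o'
  7. keep 'n'
Edit distance = 4
Max length = max(7, 7) = 7
Similarity = 1 - 4/7
= 0.4286


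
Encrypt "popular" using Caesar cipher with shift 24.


Word: "popular"
Shift: 24
Each letter → (letter + shift) mod 26:
  'p' (15) + 24 = 13 → 'n'
  'o' (14) + 24 = 12 → 'm'
  'p' (15) + 24 = 13 → 'n'
  'u' (20) + 24 = 18 → 's'
  'l' (11) + 24 = 9 → 'j'
  'a' (0) + 24 = 24 → 'y'
  'r' (17) + 24 = 15 → 'p'
Result = "nmnsjyp"


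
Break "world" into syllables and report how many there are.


Word: "world"
Syllable breakdown: world
Counting: 1 part
= 1 syllable


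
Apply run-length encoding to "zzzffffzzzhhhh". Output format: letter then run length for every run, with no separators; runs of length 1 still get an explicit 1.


String: "zzzffffzzzhhhh"
Scanning for consecutive runs:
  'z' x 3
  'f' x 4
  'z' x 3
  'h' x 4
RLE = "z3f4z3h4"


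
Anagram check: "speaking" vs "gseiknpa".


Word 1: "speaking" → sorted: aegiknps
Word 2: "gseiknpa" → sorted: aegiknps
Same letters? aegiknps == aegiknps
Anagram = Yes


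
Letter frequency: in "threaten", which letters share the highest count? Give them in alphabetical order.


Word: "threaten"
Letter counts:
  'a': 1
  'e': 2
  'h': 1
  'n': 1
  'r': 1
  't': 2
Maximum count = 2
Most frequent = 'e', 't' (2 times each)


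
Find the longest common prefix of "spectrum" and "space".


Word 1: "spectrum"
Word 2: "space"
Comparing from start:
  Pos 0: 's' == 's'
  Pos 1: 'p' == 'p'
  Pos 2: 'e' != 'a' (stop)
LCP = "sp" (length 2)


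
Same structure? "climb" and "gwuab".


Pattern of "climb": [0, 1, 2, 3, 4]
Pattern of "gwuab": [0, 1, 2, 3, 4]
Patterns match
Same pattern = Yes


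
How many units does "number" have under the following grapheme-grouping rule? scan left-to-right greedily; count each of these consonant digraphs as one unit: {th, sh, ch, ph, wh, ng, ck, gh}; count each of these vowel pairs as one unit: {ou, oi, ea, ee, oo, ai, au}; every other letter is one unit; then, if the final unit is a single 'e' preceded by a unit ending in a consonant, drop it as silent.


Word: "number" (6 letters)
Left-to-right scan:
  1. 'n' (letter)
  2. 'u' (letter)
  3. 'm' (letter)
  4. 'b' (letter)
  5. 'e' (letter)
  6. 'r' (letter)
Units from scan: 6
Sound units = 6 units


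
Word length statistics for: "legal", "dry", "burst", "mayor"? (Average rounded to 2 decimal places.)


Lengths: "legal"=5, "dry"=3, "burst"=5, "mayor"=5
Sum = 18, Count = 4
Average = 18/4 = 4.50
= avg=4.50, min=3, max=5


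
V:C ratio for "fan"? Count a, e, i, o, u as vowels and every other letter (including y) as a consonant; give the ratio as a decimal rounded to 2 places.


Word: "fan"
Vowels (a,e,i,o,u): 1
Consonants: 2
Ratio = 1/2
= 0.50


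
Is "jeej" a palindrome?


Word: "jeej"
Reversed: "jeej"
Forward == Backward? jeej == jeej
Palindrome = Yes


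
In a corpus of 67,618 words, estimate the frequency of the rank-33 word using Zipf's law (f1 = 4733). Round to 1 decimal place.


Zipf's law: f(r) = f(1) / r
f(1) = 4733
f(33) = 4733 / 33
= 143.4 occurrences


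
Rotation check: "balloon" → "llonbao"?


Word: "balloon", Candidate: "llonbao"
Method: check if candidate is substring of word+word
"balloonballoon" contains "llonbao"? No
Is rotation = No


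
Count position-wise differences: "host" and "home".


Comparing character by character (same length = 4):
  Pos 0: 'h' vs 'h' =
  Pos 1: 'o' vs 'o' =
  Pos 2: 's' vs 'm' !=
  Pos 3: 't' vs 'e' !=
Hamming distance = 2


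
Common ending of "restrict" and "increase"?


Word 1: "restrict"
Word 2: "increase"
Comparing from end:
  Pos -1: 't' != 'e' (stop)
LCS = "" (length 0)


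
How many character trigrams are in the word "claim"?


Word: "claim" (length 5)
Number of 3-grams = length - 3 + 1 = 5 - 3 + 1
= 3


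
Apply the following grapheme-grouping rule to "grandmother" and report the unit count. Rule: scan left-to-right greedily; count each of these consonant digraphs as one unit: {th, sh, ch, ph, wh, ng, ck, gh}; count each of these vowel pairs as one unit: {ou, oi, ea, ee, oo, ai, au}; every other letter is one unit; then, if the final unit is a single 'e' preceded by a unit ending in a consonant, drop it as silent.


Word: "grandmother" (11 letters)
Left-to-right scan:
  (1) 'g' (letter)
  (2) 'r' (letter)
  (3) 'a' (letter)
  (4) 'n' (letter)
  (5) 'd' (letter)
  (6) 'm' (letter)
  (7) 'o' (letter)
  (8) 'th' (digraph)
  (9) 'e' (letter)
  (10) 'r' (letter)
Units from scan: 10
Sound units = 10 units


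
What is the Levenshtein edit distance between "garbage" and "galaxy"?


Word 1: "garbage" (length 7)
Word 2: "galaxy" (length 6)
One optimal edit sequence (insert/delete/substitute each cost 1):
  1. keep 'g'
  2. keep 'a'
  3. delete 'r'  (+1)
  4. substitute 'b' -> 'l'  (+1)
  5. keep 'a'
  6. substitute 'g' -> 'x'  (+1)
  7. substitute 'e' -> 'y'  (+1)
Total edit operations: 4
Edit distance = 4


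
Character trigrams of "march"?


Word: "march" (length 5)
Number of trigrams = 5 - 3 + 1 = 3
  Position 0: "mar"
  Position 1: "arc"
  Position 2: "rch"
Trigrams = "mar", "arc", "rch"


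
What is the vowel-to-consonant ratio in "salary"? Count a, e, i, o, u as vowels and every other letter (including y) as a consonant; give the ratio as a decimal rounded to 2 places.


Word: "salary"
Vowels (a,e,i,o,u): 2
Consonants: 4
Ratio = 2/4
= 0.50


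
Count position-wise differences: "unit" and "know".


Comparing character by character (same length = 4):
  Pos 0: 'u' vs 'k' !=
  Pos 1: 'n' vs 'n' =
  Pos 2: 'i' vs 'o' !=
  Pos 3: 't' vs 'w' !=
Hamming distance = 3


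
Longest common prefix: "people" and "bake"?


Word 1: "people"
Word 2: "bake"
Comparing from start:
  Pos 0: 'p' != 'b' (stop)
LCP = "" (length 0)


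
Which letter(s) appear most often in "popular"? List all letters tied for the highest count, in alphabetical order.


Word: "popular"
Letter counts:
  'a': 1
  'l': 1
  'o': 1
  'p': 2
  'r': 1
  'u': 1
Maximum count = 2
Most frequent = 'p' (2 times each)


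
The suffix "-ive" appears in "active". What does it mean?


Suffix: -ive
As in: active -> act + -ive
Meaning = tending to


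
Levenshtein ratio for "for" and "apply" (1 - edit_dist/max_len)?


Word 1: "for" (length 3)
Word 2: "apply" (length 5)
One optimal edit sequence:
  1. insert 'a'  (+1)
  2. insert 'p'  (+1)
  3. substitute 'f' -> 'p'  (+1)
  4. substitute 'o' -> 'l'  (+1)
  5. substitute 'r' -> 'y'  (+1)
Edit distance = 5
Max length = max(3, 5) = 5
Similarity = 1 - 5/5
= 0.0000


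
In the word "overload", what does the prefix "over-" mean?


Prefix: over-
Example: overload (over- + load)
Meaning = excessive


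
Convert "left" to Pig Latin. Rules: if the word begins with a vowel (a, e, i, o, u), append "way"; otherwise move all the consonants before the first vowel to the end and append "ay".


Word: "left"
Starts with consonant(s) → move to end, add 'ay'
Consonant cluster: "l"
Pig Latin = "eftlay"


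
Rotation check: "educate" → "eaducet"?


Word: "educate", Candidate: "eaducet"
Method: check if candidate is substring of word+word
"educateeducate" contains "eaducet"? No
Is rotation = No
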